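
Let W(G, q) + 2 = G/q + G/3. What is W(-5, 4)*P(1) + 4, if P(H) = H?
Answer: -11/12 ≈ -0.91667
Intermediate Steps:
W(G, q) = -2 + G/3 + G/q (W(G, q) = -2 + (G/q + G/3) = -2 + (G/3 + G/q) = -2 + G/3 + G/q)
W(-5, 4)*P(1) + 4 = (-2 + (⅓)*(-5) - 5/4)*1 + 4 = (-2 - 5/3 - 5*¼)*1 + 4 = (-2 - 5/3 - 5/4)*1 + 4 = -59/12*1 + 4 = -59/12 + 4 = -11/12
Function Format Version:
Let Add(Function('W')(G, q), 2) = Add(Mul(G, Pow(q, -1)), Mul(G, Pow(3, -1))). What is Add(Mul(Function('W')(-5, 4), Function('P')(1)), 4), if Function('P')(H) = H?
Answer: Rational(-11, 12) ≈ -0.91667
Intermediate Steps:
Function('W')(G, q) = Add(-2, Mul(Rational(1, 3), G), Mul(G, Pow(q, -1))) (Function('W')(G, q) = Add(-2, Add(Mul(G, Pow(q, -1)), Mul(G, Pow(3, -1)))) = Add(-2, Add(Mul(G, Pow(q, -1)), Mul(G, Rational(1, 3)))) = Add(-2, Add(Mul(G, Pow(q, -1)), Mul(Rational(1, 3), G))) = Add(-2, Add(Mul(Rational(1, 3), G), Mul(G, Pow(q, -1)))) = Add(-2, Mul(Rational(1, 3), G), Mul(G, Pow(q, -1))))
Add(Mul(Function('W')(-5, 4), Function('P')(1)), 4) = Add(Mul(Add(-2, Mul(Rational(1, 3), -5), Mul(-5, Pow(4, -1))), 1), 4) = Add(Mul(Add(-2, Rational(-5, 3), Mul(-5, Rational(1, 4))), 1), 4) = Add(Mul(Add(-2, Rational(-5, 3), Rational(-5, 4)), 1), 4) = Add(Mul(Rational(-59, 12), 1), 4) = Add(Rational(-59, 12), 4) = Rational(-11, 12)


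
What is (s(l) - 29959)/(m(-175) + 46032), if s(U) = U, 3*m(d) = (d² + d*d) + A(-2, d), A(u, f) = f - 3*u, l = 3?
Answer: -89868/199177 ≈ -0.45120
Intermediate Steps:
m(d) = 2 + d/3 + 2*d²/3 (m(d) = ((d² + d*d) + (d - 3*(-2)))/3 = ((d² + d²) + (d + 6))/3 = (2*d² + (6 + d))/3 = (6 + d + 2*d²)/3 = 2 + d/3 + 2*d²/3)
(s(l) - 29959)/(m(-175) + 46032) = (3 - 29959)/((2 + (⅓)*(-175) + (⅔)*(-175)²) + 46032) = -29956/((2 - 175/3 + (⅔)*30625) + 46032) = -29956/((2 - 175/3 + 61250/3) + 46032) = -29956/(61081/3 + 46032) = -29956/199177/3 = -29956*3/199177 = -89868/199177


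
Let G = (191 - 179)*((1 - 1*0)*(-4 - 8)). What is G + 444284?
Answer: 444140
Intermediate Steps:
G = -144 (G = 12*((1 + 0)*(-12)) = 12*(1*(-12)) = 12*(-12) = -144)
G + 444284 = -144 + 444284 = 444140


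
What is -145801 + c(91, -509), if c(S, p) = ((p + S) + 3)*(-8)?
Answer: -142481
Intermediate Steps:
c(S, p) = -24 - 8*S - 8*p (c(S, p) = ((S + p) + 3)*(-8) = (3 + S + p)*(-8) = -24 - 8*S - 8*p)
-145801 + c(91, -509) = -145801 + (-24 - 8*91 - 8*(-509)) = -145801 + (-24 - 728 + 4072) = -145801 + 3320 = -142481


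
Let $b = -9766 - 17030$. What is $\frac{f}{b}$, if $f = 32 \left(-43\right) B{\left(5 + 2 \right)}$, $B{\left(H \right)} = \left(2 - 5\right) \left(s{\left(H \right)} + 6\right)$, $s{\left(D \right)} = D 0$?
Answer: $- \frac{2064}{2233} \approx -0.92432$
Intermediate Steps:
$s{\left(D \right)} = 0$
$B{\left(H \right)} = -18$ ($B{\left(H \right)} = \left(2 - 5\right) \left(0 + 6\right) = \left(-3\right) 6 = -18$)
$f = 24768$ ($f = 32 \left(-43\right) \left(-18\right) = \left(-1376\right) \left(-18\right) = 24768$)
$b = -26796$
$\frac{f}{b} = \frac{24768}{-26796} = 24768 \left(- \frac{1}{26796}\right) = - \frac{2064}{2233}$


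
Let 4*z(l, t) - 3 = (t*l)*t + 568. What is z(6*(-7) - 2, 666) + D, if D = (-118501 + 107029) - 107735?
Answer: -19992721/4 ≈ -4.9982e+6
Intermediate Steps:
z(l, t) = 571/4 + l*t**2/4 (z(l, t) = 3/4 + ((t*l)*t + 568)/4 = 3/4 + ((l*t)*t + 568)/4 = 3/4 + (l*t**2 + 568)/4 = 3/4 + (568 + l*t**2)/4 = 3/4 + (142 + l*t**2/4) = 571/4 + l*t**2/4)
D = -119207 (D = -11472 - 107735 = -119207)
z(6*(-7) - 2, 666) + D = (571/4 + (1/4)*(6*(-7) - 2)*666**2) - 119207 = (571/4 + (1/4)*(-42 - 2)*443556) - 119207 = (571/4 + (1/4)*(-44)*443556) - 119207 = (571/4 - 4879116) - 119207 = -19515893/4 - 119207 = -19992721/4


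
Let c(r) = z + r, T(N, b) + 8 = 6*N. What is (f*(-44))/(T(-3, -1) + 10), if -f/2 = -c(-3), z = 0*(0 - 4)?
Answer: -33/2 ≈ -16.500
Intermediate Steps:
T(N, b) = -8 + 6*N
z = 0 (z = 0*(-4) = 0)
c(r) = r (c(r) = 0 + r = r)
f = -6 (f = -(-2)*(-3) = -2*3 = -6)
(f*(-44))/(T(-3, -1) + 10) = (-6*(-44))/((-8 + 6*(-3)) + 10) = 264/((-8 - 18) + 10) = 264/(-26 + 10) = 264/(-16) = 264*(-1/16) = -33/2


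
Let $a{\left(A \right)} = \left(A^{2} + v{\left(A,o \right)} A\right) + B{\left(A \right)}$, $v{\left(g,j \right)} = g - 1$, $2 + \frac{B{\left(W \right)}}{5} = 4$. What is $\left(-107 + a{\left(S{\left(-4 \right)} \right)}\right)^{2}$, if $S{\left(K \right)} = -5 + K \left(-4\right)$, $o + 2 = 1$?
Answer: $17956$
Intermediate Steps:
$o = -1$ ($o = -2 + 1 = -1$)
$B{\left(W \right)} = 10$ ($B{\left(W \right)} = -10 + 5 \cdot 4 = -10 + 20 = 10$)
$v{\left(g,j \right)} = -1 + g$
$S{\left(K \right)} = -5 - 4 K$
$a{\left(A \right)} = 10 + A^{2} + A \left(-1 + A\right)$ ($a{\left(A \right)} = \left(A^{2} + \left(-1 + A\right) A\right) + 10 = \left(A^{2} + A \left(-1 + A\right)\right) + 10 = 10 + A^{2} + A \left(-1 + A\right)$)
$\left(-107 + a{\left(S{\left(-4 \right)} \right)}\right)^{2} = \left(-107 + \left(10 - \left(-5 - -16\right) + 2 \left(-5 - -16\right)^{2}\right)\right)^{2} = \left(-107 + \left(10 - \left(-5 + 16\right) + 2 \left(-5 + 16\right)^{2}\right)\right)^{2} = \left(-107 + \left(10 - 11 + 2 \cdot 11^{2}\right)\right)^{2} = \left(-107 + \left(10 - 11 + 2 \cdot 121\right)\right)^{2} = \left(-107 + \left(10 - 11 + 242\right)\right)^{2} = \left(-107 + 241\right)^{2} = 134^{2} = 17956$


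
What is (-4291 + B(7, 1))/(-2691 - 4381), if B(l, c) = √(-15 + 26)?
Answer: 4291/7072 - √11/7072 ≈ 0.60629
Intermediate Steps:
B(l, c) = √11
(-4291 + B(7, 1))/(-2691 - 4381) = (-4291 + √11)/(-2691 - 4381) = (-4291 + √11)/(-7072) = (-4291 + √11)*(-1/7072) = 4291/7072 - √11/7072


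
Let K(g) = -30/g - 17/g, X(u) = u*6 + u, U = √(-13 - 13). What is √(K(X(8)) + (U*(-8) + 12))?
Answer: √(8750 - 6272*I*√26)/28 ≈ 5.1697 - 3.9453*I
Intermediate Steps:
U = I*√26 (U = √(-26) = I*√26 ≈ 5.099*I)
X(u) = 7*u (X(u) = 6*u + u = 7*u)
K(g) = -47/g
√(K(X(8)) + (U*(-8) + 12)) = √(-47/(7*8) + ((I*√26)*(-8) + 12)) = √(-47/56 + (-8*I*√26 + 12)) = √(-47*1/56 + (12 - 8*I*√26)) = √(-47/56 + (12 - 8*I*√26)) = √(625/56 - 8*I*√26)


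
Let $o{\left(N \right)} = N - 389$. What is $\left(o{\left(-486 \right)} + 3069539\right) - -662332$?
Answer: $3730996$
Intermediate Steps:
$o{\left(N \right)} = -389 + N$ ($o{\left(N \right)} = N - 389 = -389 + N$)
$\left(o{\left(-486 \right)} + 3069539\right) - -662332 = \left(\left(-389 - 486\right) + 3069539\right) - -662332 = \left(-875 + 3069539\right) + \left(-621246 + 1283578\right) = 3068664 + 662332 = 3730996$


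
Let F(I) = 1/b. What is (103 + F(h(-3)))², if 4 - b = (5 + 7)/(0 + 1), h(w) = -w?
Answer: 677329/64 ≈ 10583.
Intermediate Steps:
b = -8 (b = 4 - (5 + 7)/(0 + 1) = 4 - 12/1 = 4 - 12 = -8)
F(I) = -⅛ (F(I) = 1/(-8) = -⅛)
(103 + F(h(-3)))² = (103 - ⅛)² = (823/8)² = 677329/64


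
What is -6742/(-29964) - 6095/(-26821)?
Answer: 181728881/401832222 ≈ 0.45225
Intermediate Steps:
-6742/(-29964) - 6095/(-26821) = -6742*(-1/29964) - 6095*(-1/26821) = 3371/14982 + 6095/26821 = 181728881/401832222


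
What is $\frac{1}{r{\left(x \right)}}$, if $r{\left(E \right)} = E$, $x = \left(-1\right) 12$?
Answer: $- \frac{1}{12} \approx -0.083333$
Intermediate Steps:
$x = -12$
$\frac{1}{r{\left(x \right)}} = \frac{1}{-12} = - \frac{1}{12}$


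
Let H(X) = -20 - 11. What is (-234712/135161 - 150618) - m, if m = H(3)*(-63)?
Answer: -20621883643/135161 ≈ -1.5257e+5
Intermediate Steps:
H(X) = -31
m = 1953 (m = -31*(-63) = 1953)
(-234712/135161 - 150618) - m = (-234712/135161 - 150618) - 1*1953 = (-234712*1/135161 - 150618) - 1953 = (-234712/135161 - 150618) - 1953 = -20357914210/135161 - 1953 = -20621883643/135161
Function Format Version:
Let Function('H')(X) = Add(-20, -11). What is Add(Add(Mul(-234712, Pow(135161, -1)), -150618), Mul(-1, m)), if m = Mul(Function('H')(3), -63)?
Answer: Rational(-20621883643, 135161) ≈ -1.5257e+5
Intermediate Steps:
Function('H')(X) = -31
m = 1953 (m = Mul(-31, -63) = 1953)
Add(Add(Mul(-234712, Pow(135161, -1)), -150618), Mul(-1, m)) = Add(Add(Mul(-234712, Pow(135161, -1)), -150618), Mul(-1, 1953)) = Add(Add(Mul(-234712, Rational(1, 135161)), -150618), -1953) = Add(Add(Rational(-234712, 135161), -150618), -1953) = Add(Rational(-20357914210, 135161), -1953) = Rational(-20621883643, 135161)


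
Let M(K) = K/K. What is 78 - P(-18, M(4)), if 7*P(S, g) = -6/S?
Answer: 1637/21 ≈ 77.952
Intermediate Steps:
M(K) = 1
P(S, g) = -6/(7*S) (P(S, g) = (-6/S)/7 = -6/(7*S))
78 - P(-18, M(4)) = 78 - (-6)/(7*(-18)) = 78 - (-6)*(-1)/(7*18) = 78 - 1*1/21 = 78 - 1/21 = 1637/21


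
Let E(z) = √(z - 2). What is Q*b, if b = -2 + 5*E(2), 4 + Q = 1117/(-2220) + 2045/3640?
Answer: 1592459/202020 ≈ 7.8827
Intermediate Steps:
E(z) = √(-2 + z)
Q = -1592459/404040 (Q = -4 + (1117/(-2220) + 2045/3640) = -4 + (1117*(-1/2220) + 2045*(1/3640)) = -4 + (-1117/2220 + 409/728) = -4 + 23701/404040 = -1592459/404040 ≈ -3.9413)
b = -2 (b = -2 + 5*√(-2 + 2) = -2 + 5*√0 = -2 + 5*0 = -2 + 0 = -2)
Q*b = -1592459/404040*(-2) = 1592459/202020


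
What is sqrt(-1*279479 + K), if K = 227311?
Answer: 2*I*sqrt(13042) ≈ 228.4*I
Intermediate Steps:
sqrt(-1*279479 + K) = sqrt(-1*279479 + 227311) = sqrt(-279479 + 227311) = sqrt(-52168) = 2*I*sqrt(13042)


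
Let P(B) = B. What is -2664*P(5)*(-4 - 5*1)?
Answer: 119880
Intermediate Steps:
-2664*P(5)*(-4 - 5*1) = -13320*(-4 - 5*1) = -13320*(-4 - 5) = -13320*(-9) = -2664*(-45) = 119880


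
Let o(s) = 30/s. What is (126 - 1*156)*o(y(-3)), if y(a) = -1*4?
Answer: 225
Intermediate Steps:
y(a) = -4
(126 - 1*156)*o(y(-3)) = (126 - 1*156)*(30/(-4)) = (126 - 156)*(30*(-¼)) = -30*(-15/2) = 225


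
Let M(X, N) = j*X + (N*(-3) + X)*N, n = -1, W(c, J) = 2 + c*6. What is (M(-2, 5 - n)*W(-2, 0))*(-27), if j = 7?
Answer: -36180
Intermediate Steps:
W(c, J) = 2 + 6*c
M(X, N) = 7*X + N*(X - 3*N) (M(X, N) = 7*X + (N*(-3) + X)*N = 7*X + (-3*N + X)*N = 7*X + (X - 3*N)*N = 7*X + N*(X - 3*N))
(M(-2, 5 - n)*W(-2, 0))*(-27) = ((-3*(5 - 1*(-1))² + 7*(-2) + (5 - 1*(-1))*(-2))*(2 + 6*(-2)))*(-27) = ((-3*(5 + 1)² - 14 + (5 + 1)*(-2))*(2 - 12))*(-27) = ((-3*6² - 14 + 6*(-2))*(-10))*(-27) = ((-3*36 - 14 - 12)*(-10))*(-27) = ((-108 - 14 - 12)*(-10))*(-27) = -134*(-10)*(-27) = 1340*(-27) = -36180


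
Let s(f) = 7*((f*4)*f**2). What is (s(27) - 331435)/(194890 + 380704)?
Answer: 219689/575594 ≈ 0.38167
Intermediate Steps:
s(f) = 28*f**3 (s(f) = 7*((4*f)*f**2) = 7*(4*f**3) = 28*f**3)
(s(27) - 331435)/(194890 + 380704) = (28*27**3 - 331435)/(194890 + 380704) = (28*19683 - 331435)/575594 = (551124 - 331435)*(1/575594) = 219689*(1/575594) = 219689/575594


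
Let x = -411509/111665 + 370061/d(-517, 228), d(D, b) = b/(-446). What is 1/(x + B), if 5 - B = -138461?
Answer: -12729810/7452399169561 ≈ -1.7081e-6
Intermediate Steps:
B = 138466 (B = 5 - 1*(-138461) = 5 + 138461 = 138466)
d(D, b) = -b/446 (d(D, b) = b*(-1/446) = -b/446)
x = -9215045041021/12729810 (x = -411509/111665 + 370061/((-1/446*228)) = -411509*1/111665 + 370061/(-114/223) = -411509/111665 + 370061*(-223/114) = -411509/111665 - 82523603/114 = -9215045041021/12729810 ≈ -7.2390e+5)
1/(x + B) = 1/(-9215045041021/12729810 + 138466) = 1/(-7452399169561/12729810) = -12729810/7452399169561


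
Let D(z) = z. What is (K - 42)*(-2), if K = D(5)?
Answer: 74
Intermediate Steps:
K = 5
(K - 42)*(-2) = (5 - 42)*(-2) = -37*(-2) = 74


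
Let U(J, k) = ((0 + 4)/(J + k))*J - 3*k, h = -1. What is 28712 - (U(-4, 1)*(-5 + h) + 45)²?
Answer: 27751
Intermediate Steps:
U(J, k) = -3*k + 4*J/(J + k) (U(J, k) = (4/(J + k))*J - 3*k = 4*J/(J + k) - 3*k = -3*k + 4*J/(J + k))
28712 - (U(-4, 1)*(-5 + h) + 45)² = 28712 - (((-3*1² + 4*(-4) - 3*(-4)*1)/(-4 + 1))*(-5 - 1) + 45)² = 28712 - (((-3*1 - 16 + 12)/(-3))*(-6) + 45)² = 28712 - (-(-3 - 16 + 12)/3*(-6) + 45)² = 28712 - (-⅓*(-7)*(-6) + 45)² = 28712 - ((7/3)*(-6) + 45)² = 28712 - (-14 + 45)² = 28712 - 1*31² = 28712 - 1*961 = 28712 - 961 = 27751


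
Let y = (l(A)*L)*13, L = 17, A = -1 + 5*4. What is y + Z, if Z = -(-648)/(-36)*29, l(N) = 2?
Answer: -80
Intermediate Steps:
A = 19 (A = -1 + 20 = 19)
Z = -522 (Z = -(-648)*(-1)/36*29 = -9*2*29 = -18*29 = -522)
y = 442 (y = (2*17)*13 = 34*13 = 442)
y + Z = 442 - 522 = -80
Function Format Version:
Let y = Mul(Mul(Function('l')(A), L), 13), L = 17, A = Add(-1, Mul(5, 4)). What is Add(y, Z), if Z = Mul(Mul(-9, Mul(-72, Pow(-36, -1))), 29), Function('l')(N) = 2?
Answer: -80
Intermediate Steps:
A = 19 (A = Add(-1, 20) = 19)
Z = -522 (Z = Mul(Mul(-9, Mul(-72, Rational(-1, 36))), 29) = Mul(Mul(-9, 2), 29) = Mul(-18, 29) = -522)
y = 442 (y = Mul(Mul(2, 17), 13) = Mul(34, 13) = 442)
Add(y, Z) = Add(442, -522) = -80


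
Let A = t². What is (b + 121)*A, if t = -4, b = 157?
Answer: 4448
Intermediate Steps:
A = 16 (A = (-4)² = 16)
(b + 121)*A = (157 + 121)*16 = 278*16 = 4448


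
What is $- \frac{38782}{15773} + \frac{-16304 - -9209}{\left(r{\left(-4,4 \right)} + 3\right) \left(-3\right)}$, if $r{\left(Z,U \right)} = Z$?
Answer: $- \frac{37341927}{15773} \approx -2367.5$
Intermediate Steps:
$- \frac{38782}{15773} + \frac{-16304 - -9209}{\left(r{\left(-4,4 \right)} + 3\right) \left(-3\right)} = - \frac{38782}{15773} + \frac{-16304 - -9209}{\left(-4 + 3\right) \left(-3\right)} = \left(-38782\right) \frac{1}{15773} + \frac{-16304 + 9209}{\left(-1\right) \left(-3\right)} = - \frac{38782}{15773} - \frac{7095}{3} = - \frac{38782}{15773} - 2365 = - \frac{37341927}{15773}$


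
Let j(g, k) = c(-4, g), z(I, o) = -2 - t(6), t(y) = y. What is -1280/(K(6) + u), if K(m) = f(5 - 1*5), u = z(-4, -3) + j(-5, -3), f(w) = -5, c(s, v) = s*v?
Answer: -1280/7 ≈ -182.86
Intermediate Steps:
z(I, o) = -8 (z(I, o) = -2 - 1*6 = -2 - 6 = -8)
j(g, k) = -4*g
u = 12 (u = -8 - 4*(-5) = -8 + 20 = 12)
K(m) = -5
-1280/(K(6) + u) = -1280/(-5 + 12) = -1280/7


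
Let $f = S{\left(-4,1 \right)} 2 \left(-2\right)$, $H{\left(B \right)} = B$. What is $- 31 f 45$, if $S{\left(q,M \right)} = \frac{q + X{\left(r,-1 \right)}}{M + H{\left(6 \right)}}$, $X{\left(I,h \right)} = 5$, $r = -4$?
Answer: $\frac{5580}{7} \approx 797.14$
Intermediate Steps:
$S{\left(q,M \right)} = \frac{5 + q}{6 + M}$ ($S{\left(q,M \right)} = \frac{q + 5}{M + 6} = \frac{5 + q}{6 + M}$)
$f = - \frac{4}{7}$ ($f = \frac{5 - 4}{6 + 1} \cdot 2 \left(-2\right) = \frac{1}{7} \cdot 1 \cdot 2 \left(-2\right) = \frac{1}{7} \cdot 2 \left(-2\right) = \frac{2}{7} \left(-2\right) = - \frac{4}{7} \approx -0.57143$)
$- 31 f 45 = \left(-31\right) \left(- \frac{4}{7}\right) 45 = \frac{124}{7} \cdot 45 = \frac{5580}{7}$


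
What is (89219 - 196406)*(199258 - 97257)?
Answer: -10933181187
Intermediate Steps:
(89219 - 196406)*(199258 - 97257) = -107187*102001 = -10933181187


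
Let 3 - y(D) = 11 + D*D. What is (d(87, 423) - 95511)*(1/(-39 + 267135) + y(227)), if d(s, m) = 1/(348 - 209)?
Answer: 45687215180054857/9281586 ≈ 4.9224e+9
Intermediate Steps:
y(D) = -8 - D**2 (y(D) = 3 - (11 + D*D) = 3 - (11 + D**2) = 3 + (-11 - D**2) = -8 - D**2)
d(s, m) = 1/139
(d(87, 423) - 95511)*(1/(-39 + 267135) + y(227)) = (1/139 - 95511)*(1/(-39 + 267135) + (-8 - 1*227**2)) = -13276028*(1/267096 + (-8 - 1*51529))/139 = -13276028*(1/267096 + (-8 - 51529))/139 = -13276028*(1/267096 - 51537)/139 = -13276028/139*(-13765326551/267096) = 45687215180054857/9281586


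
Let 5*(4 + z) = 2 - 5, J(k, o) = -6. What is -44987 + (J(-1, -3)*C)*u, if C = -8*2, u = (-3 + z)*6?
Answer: -246823/5 ≈ -49365.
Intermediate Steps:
z = -23/5 (z = -4 + (2 - 5)/5 = -4 + (⅕)*(-3) = -4 - ⅗ = -23/5 ≈ -4.6000)
u = -228/5 (u = (-3 - 23/5)*6 = -38/5*6 = -228/5 ≈ -45.600)
C = -16
-44987 + (J(-1, -3)*C)*u = -44987 - 6*(-16)*(-228/5) = -44987 + 96*(-228/5) = -44987 - 21888/5 = -246823/5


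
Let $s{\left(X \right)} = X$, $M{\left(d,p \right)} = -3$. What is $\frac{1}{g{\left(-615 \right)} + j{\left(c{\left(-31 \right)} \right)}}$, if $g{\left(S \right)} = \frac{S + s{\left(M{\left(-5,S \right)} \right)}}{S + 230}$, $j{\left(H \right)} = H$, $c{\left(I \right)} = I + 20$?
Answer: $- \frac{385}{3617} \approx -0.10644$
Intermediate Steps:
$c{\left(I \right)} = 20 + I$
$g{\left(S \right)} = \frac{-3 + S}{230 + S}$ ($g{\left(S \right)} = \frac{S - 3}{S + 230} = \frac{-3 + S}{230 + S}$)
$\frac{1}{g{\left(-615 \right)} + j{\left(c{\left(-31 \right)} \right)}} = \frac{1}{\frac{-3 - 615}{230 - 615} + \left(20 - 31\right)} = \frac{1}{\frac{1}{-385} \left(-618\right) - 11} = \frac{1}{\left(- \frac{1}{385}\right) \left(-618\right) - 11} = \frac{1}{\frac{618}{385} - 11} = \frac{1}{- \frac{3617}{385}} = - \frac{385}{3617}$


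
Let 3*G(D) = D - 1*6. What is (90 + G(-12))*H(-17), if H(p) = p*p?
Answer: 24276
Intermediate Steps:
G(D) = -2 + D/3 (G(D) = (D - 1*6)/3 = (D - 6)/3 = (-6 + D)/3 = -2 + D/3)
H(p) = p²
(90 + G(-12))*H(-17) = (90 + (-2 + (⅓)*(-12)))*(-17)² = (90 + (-2 - 4))*289 = (90 - 6)*289 = 84*289 = 24276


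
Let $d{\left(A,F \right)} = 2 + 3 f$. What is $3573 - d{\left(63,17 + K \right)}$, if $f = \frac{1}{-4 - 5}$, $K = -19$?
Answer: $\frac{10714}{3} \approx 3571.3$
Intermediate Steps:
$f = - \frac{1}{9}$ ($f = \frac{1}{-9} = - \frac{1}{9} \approx -0.11111$)
$d{\left(A,F \right)} = \frac{5}{3}$ ($d{\left(A,F \right)} = 2 + 3 \left(- \frac{1}{9}\right) = 2 - \frac{1}{3} = \frac{5}{3}$)
$3573 - d{\left(63,17 + K \right)} = 3573 - \frac{5}{3} = \frac{10714}{3}$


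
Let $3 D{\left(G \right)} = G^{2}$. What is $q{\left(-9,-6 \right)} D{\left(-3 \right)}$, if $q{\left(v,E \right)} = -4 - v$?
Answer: $15$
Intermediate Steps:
$D{\left(G \right)} = \frac{G^{2}}{3}$
$q{\left(-9,-6 \right)} D{\left(-3 \right)} = \left(-4 - -9\right) \frac{\left(-3\right)^{2}}{3} = \left(-4 + 9\right) \frac{1}{3} \cdot 9 = 5 \cdot 3 = 15$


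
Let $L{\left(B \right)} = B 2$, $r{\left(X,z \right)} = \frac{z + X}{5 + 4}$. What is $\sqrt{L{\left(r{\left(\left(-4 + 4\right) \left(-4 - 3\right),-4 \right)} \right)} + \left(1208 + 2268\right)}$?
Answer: $\frac{2 \sqrt{7819}}{3} \approx 58.95$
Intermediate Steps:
$r{\left(X,z \right)} = \frac{X}{9} + \frac{z}{9}$ ($r{\left(X,z \right)} = \frac{X + z}{9} = \left(X + z\right) \frac{1}{9} = \frac{X}{9} + \frac{z}{9}$)
$L{\left(B \right)} = 2 B$
$\sqrt{L{\left(r{\left(\left(-4 + 4\right) \left(-4 - 3\right),-4 \right)} \right)} + \left(1208 + 2268\right)} = \sqrt{2 \left(\frac{\left(-4 + 4\right) \left(-4 - 3\right)}{9} + \frac{1}{9} \left(-4\right)\right) + \left(1208 + 2268\right)} = \sqrt{2 \left(\frac{0 \left(-7\right)}{9} - \frac{4}{9}\right) + 3476} = \sqrt{2 \left(\frac{1}{9} \cdot 0 - \frac{4}{9}\right) + 3476} = \sqrt{2 \left(0 - \frac{4}{9}\right) + 3476} = \sqrt{2 \left(- \frac{4}{9}\right) + 3476} = \sqrt{- \frac{8}{9} + 3476} = \sqrt{\frac{31276}{9}} = \frac{2 \sqrt{7819}}{3}$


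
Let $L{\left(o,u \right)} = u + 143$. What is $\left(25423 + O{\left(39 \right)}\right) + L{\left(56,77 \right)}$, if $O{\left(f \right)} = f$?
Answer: $25682$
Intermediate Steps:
$L{\left(o,u \right)} = 143 + u$
$\left(25423 + O{\left(39 \right)}\right) + L{\left(56,77 \right)} = \left(25423 + 39\right) + \left(143 + 77\right) = 25462 + 220 = 25682$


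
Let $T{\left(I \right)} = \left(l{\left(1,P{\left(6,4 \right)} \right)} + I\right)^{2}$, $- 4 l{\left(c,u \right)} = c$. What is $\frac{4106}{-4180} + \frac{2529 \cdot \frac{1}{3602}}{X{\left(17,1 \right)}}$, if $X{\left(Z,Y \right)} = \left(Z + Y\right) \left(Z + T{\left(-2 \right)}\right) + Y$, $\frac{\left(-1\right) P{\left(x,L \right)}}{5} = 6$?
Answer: $- \frac{2351049073}{2397725330} \approx -0.98053$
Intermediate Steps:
$P{\left(x,L \right)} = -30$ ($P{\left(x,L \right)} = \left(-5\right) 6 = -30$)
$l{\left(c,u \right)} = - \frac{c}{4}$
$T{\left(I \right)} = \left(- \frac{1}{4} + I\right)^{2}$ ($T{\left(I \right)} = \left(\left(- \frac{1}{4}\right) 1 + I\right)^{2} = \left(- \frac{1}{4} + I\right)^{2}$)
$X{\left(Z,Y \right)} = Y + \left(\frac{81}{16} + Z\right) \left(Y + Z\right)$ ($X{\left(Z,Y \right)} = \left(Z + Y\right) \left(Z + \frac{\left(-1 + 4 \left(-2\right)\right)^{2}}{16}\right) + Y = \left(Y + Z\right) \left(Z + \frac{\left(-1 - 8\right)^{2}}{16}\right) + Y = \left(Y + Z\right) \left(Z + \frac{\left(-9\right)^{2}}{16}\right) + Y = \left(Y + Z\right) \left(Z + \frac{1}{16} \cdot 81\right) + Y = \left(Y + Z\right) \left(Z + \frac{81}{16}\right) + Y = \left(Y + Z\right) \left(\frac{81}{16} + Z\right) + Y = \left(\frac{81}{16} + Z\right) \left(Y + Z\right) + Y = Y + \left(\frac{81}{16} + Z\right) \left(Y + Z\right)$)
$\frac{4106}{-4180} + \frac{2529 \cdot \frac{1}{3602}}{X{\left(17,1 \right)}} = \frac{4106}{-4180} + \frac{2529 \cdot \frac{1}{3602}}{17^{2} + \frac{81}{16} \cdot 17 + \frac{97}{16} \cdot 1 + 1 \cdot 17} = 4106 \left(- \frac{1}{4180}\right) + \frac{2529 \cdot \frac{1}{3602}}{289 + \frac{1377}{16} + \frac{97}{16} + 17} = - \frac{2053}{2090} + \frac{2529}{3602 \cdot \frac{3185}{8}} = - \frac{2053}{2090} + \frac{2529}{3602} \cdot \frac{8}{3185} = - \frac{2053}{2090} + \frac{10116}{5736185} = - \frac{2351049073}{2397725330}$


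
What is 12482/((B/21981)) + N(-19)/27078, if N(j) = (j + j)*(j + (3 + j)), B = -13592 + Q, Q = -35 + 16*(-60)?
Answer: -3714642973483/197493393 ≈ -18809.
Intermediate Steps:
Q = -995 (Q = -35 - 960 = -995)
B = -14587 (B = -13592 - 995 = -14587)
N(j) = 2*j*(3 + 2*j) (N(j) = (2*j)*(3 + 2*j) = 2*j*(3 + 2*j))
12482/((B/21981)) + N(-19)/27078 = 12482/((-14587/21981)) + (2*(-19)*(3 + 2*(-19)))/27078 = 12482/((-14587*1/21981)) + (2*(-19)*(3 - 38))*(1/27078) = 12482/(-14587/21981) + (2*(-19)*(-35))*(1/27078) = 12482*(-21981/14587) + 1330*(1/27078) = -274366842/14587 + 665/13539 = -3714642973483/197493393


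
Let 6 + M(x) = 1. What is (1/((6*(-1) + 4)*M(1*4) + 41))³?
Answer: 1/132651 ≈ 7.5386e-6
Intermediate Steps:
M(x) = -5 (M(x) = -6 + 1 = -5)
(1/((6*(-1) + 4)*M(1*4) + 41))³ = (1/((6*(-1) + 4)*(-5) + 41))³ = (1/((-6 + 4)*(-5) + 41))³ = (1/(-2*(-5) + 41))³ = (1/(10 + 41))³ = (1/51)³ = 1/132651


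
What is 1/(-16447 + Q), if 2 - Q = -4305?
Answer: -1/12140 ≈ -8.2372e-5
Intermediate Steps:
Q = 4307 (Q = 2 - 1*(-4305) = 2 + 4305 = 4307)
1/(-16447 + Q) = 1/(-16447 + 4307) = 1/(-12140) = 1*(-1/12140) = -1/12140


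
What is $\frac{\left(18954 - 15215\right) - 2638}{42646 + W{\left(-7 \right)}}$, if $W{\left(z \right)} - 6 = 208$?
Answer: $\frac{1101}{42860} \approx 0.025688$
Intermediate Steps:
$W{\left(z \right)} = 214$ ($W{\left(z \right)} = 6 + 208 = 214$)
$\frac{\left(18954 - 15215\right) - 2638}{42646 + W{\left(-7 \right)}} = \frac{\left(18954 - 15215\right) - 2638}{42646 + 214} = \frac{\left(18954 - 15215\right) - 2638}{42860} = \left(3739 - 2638\right) \frac{1}{42860} = 1101 \cdot \frac{1}{42860} = \frac{1101}{42860}$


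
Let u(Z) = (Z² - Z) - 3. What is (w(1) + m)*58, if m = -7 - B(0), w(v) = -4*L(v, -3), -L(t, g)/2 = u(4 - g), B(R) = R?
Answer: 17690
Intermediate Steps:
u(Z) = -3 + Z² - Z
L(t, g) = 14 - 2*g - 2*(4 - g)² (L(t, g) = -2*(-3 + (4 - g)² - (4 - g)) = -2*(-3 + (4 - g)² + (-4 + g)) = -2*(-7 + g + (4 - g)²) = 14 - 2*g - 2*(4 - g)²)
w(v) = 312 (w(v) = -4*(14 - 2*(-3) - 2*(-4 - 3)²) = -4*(14 + 6 - 2*(-7)²) = -4*(14 + 6 - 2*49) = -4*(14 + 6 - 98) = -4*(-78) = 312)
m = -7 (m = -7 - 1*0 = -7 + 0 = -7)
(w(1) + m)*58 = (312 - 7)*58 = 305*58 = 17690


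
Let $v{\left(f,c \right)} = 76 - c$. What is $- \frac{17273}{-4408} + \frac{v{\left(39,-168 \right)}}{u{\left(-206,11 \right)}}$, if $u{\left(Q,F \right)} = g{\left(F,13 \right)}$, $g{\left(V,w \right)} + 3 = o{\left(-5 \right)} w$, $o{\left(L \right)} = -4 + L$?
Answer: $\frac{124651}{66120} \approx 1.8852$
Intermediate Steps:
$g{\left(V,w \right)} = -3 - 9 w$ ($g{\left(V,w \right)} = -3 + \left(-4 - 5\right) w = -3 - 9 w$)
$u{\left(Q,F \right)} = -120$ ($u{\left(Q,F \right)} = -3 - 117 = -120$)
$- \frac{17273}{-4408} + \frac{v{\left(39,-168 \right)}}{u{\left(-206,11 \right)}} = - \frac{17273}{-4408} + \frac{76 - -168}{-120} = \left(-17273\right) \left(- \frac{1}{4408}\right) + \left(76 + 168\right) \left(- \frac{1}{120}\right) = \frac{17273}{4408} + 244 \left(- \frac{1}{120}\right) = \frac{17273}{4408} - \frac{61}{30} = \frac{124651}{66120}$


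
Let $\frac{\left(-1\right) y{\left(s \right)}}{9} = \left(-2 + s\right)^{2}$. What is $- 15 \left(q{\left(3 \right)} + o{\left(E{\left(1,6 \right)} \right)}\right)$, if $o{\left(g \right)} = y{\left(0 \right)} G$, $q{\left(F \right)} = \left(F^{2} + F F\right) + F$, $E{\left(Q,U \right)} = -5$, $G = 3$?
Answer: $1305$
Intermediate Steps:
$y{\left(s \right)} = - 9 \left(-2 + s\right)^{2}$
$q{\left(F \right)} = F + 2 F^{2}$ ($q{\left(F \right)} = \left(F^{2} + F^{2}\right) + F = 2 F^{2} + F = F + 2 F^{2}$)
$o{\left(g \right)} = -108$ ($o{\left(g \right)} = - 9 \left(-2 + 0\right)^{2} \cdot 3 = - 9 \left(-2\right)^{2} \cdot 3 = \left(-9\right) 4 \cdot 3 = \left(-36\right) 3 = -108$)
$- 15 \left(q{\left(3 \right)} + o{\left(E{\left(1,6 \right)} \right)}\right) = - 15 \left(3 \left(1 + 2 \cdot 3\right) - 108\right) = - 15 \left(3 \left(1 + 6\right) - 108\right) = - 15 \left(3 \cdot 7 - 108\right) = - 15 \left(21 - 108\right) = \left(-15\right) \left(-87\right) = 1305$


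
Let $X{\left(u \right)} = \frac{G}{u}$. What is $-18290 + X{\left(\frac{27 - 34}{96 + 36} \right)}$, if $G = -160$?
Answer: $- \frac{106910}{7} \approx -15273.0$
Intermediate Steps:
$X{\left(u \right)} = - \frac{160}{u}$
$-18290 + X{\left(\frac{27 - 34}{96 + 36} \right)} = -18290 - \frac{160}{\left(27 - 34\right) \frac{1}{96 + 36}} = -18290 - \frac{160}{\left(27 - 34\right) \frac{1}{132}} = -18290 - \frac{160}{\left(-7\right) \frac{1}{132}} = -18290 - \frac{160}{- \frac{7}{132}} = -18290 - - \frac{21120}{7} = -18290 + \frac{21120}{7} = - \frac{106910}{7}$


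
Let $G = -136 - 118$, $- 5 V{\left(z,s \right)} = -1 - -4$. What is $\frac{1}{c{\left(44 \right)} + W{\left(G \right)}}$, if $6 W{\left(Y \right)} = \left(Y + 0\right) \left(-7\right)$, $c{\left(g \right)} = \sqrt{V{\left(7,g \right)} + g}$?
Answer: $\frac{1905}{564236} - \frac{9 \sqrt{1085}}{3949652} \approx 0.0033012$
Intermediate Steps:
$V{\left(z,s \right)} = - \frac{3}{5}$ ($V{\left(z,s \right)} = - \frac{-1 - -4}{5} = - \frac{-1 + 4}{5} = \left(- \frac{1}{5}\right) 3 = - \frac{3}{5}$)
$c{\left(g \right)} = \sqrt{- \frac{3}{5} + g}$
$G = -254$
$W{\left(Y \right)} = - \frac{7 Y}{6}$ ($W{\left(Y \right)} = \frac{\left(Y + 0\right) \left(-7\right)}{6} = \frac{Y \left(-7\right)}{6} = \frac{\left(-7\right) Y}{6} = - \frac{7 Y}{6}$)
$\frac{1}{c{\left(44 \right)} + W{\left(G \right)}} = \frac{1}{\frac{\sqrt{-15 + 25 \cdot 44}}{5} - - \frac{889}{3}} = \frac{1}{\frac{\sqrt{-15 + 1100}}{5} + \frac{889}{3}} = \frac{1}{\frac{\sqrt{1085}}{5} + \frac{889}{3}} = \frac{1}{\frac{889}{3} + \frac{\sqrt{1085}}{5}}$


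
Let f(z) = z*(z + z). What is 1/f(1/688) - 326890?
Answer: -90218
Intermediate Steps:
f(z) = 2*z² (f(z) = z*(2*z) = 2*z²)
1/f(1/688) - 326890 = 1/(2*(1/688)²) - 326890 = 1/(2*(1/473344)) - 326890 = 1/(1/236672) - 326890 = 236672 - 326890 = -90218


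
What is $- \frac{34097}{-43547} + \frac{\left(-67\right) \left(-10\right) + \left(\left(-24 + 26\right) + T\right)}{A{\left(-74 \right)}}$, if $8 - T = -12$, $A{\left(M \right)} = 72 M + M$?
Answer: $\frac{11004105}{16802921} \approx 0.65489$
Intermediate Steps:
$A{\left(M \right)} = 73 M$
$T = 20$ ($T = 8 - -12 = 8 + 12 = 20$)
$- \frac{34097}{-43547} + \frac{\left(-67\right) \left(-10\right) + \left(\left(-24 + 26\right) + T\right)}{A{\left(-74 \right)}} = - \frac{34097}{-43547} + \frac{\left(-67\right) \left(-10\right) + \left(\left(-24 + 26\right) + 20\right)}{73 \left(-74\right)} = \left(-34097\right) \left(- \frac{1}{43547}\right) + \frac{670 + \left(2 + 20\right)}{-5402} = \frac{4871}{6221} + \left(670 + 22\right) \left(- \frac{1}{5402}\right) = \frac{4871}{6221} + 692 \left(- \frac{1}{5402}\right) = \frac{4871}{6221} - \frac{346}{2701} = \frac{11004105}{16802921}$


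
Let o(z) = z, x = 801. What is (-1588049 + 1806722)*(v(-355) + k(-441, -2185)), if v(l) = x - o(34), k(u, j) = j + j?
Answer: -787878819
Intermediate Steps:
k(u, j) = 2*j
v(l) = 767 (v(l) = 801 - 1*34 = 801 - 34 = 767)
(-1588049 + 1806722)*(v(-355) + k(-441, -2185)) = (-1588049 + 1806722)*(767 + 2*(-2185)) = 218673*(767 - 4370) = 218673*(-3603) = -787878819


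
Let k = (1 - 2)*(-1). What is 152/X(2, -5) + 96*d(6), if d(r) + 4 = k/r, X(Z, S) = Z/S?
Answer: -748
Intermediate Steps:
k = 1 (k = -1*(-1) = 1)
d(r) = -4 + 1/r
152/X(2, -5) + 96*d(6) = 152/((2/(-5))) + 96*(-4 + 1/6) = 152/((2*(-1/5))) + 96*(-4 + 1/6) = 152/(-2/5) + 96*(-23/6) = 152*(-5/2) - 368 = -380 - 368 = -748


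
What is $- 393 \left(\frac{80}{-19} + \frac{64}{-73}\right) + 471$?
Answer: $\frac{3426285}{1387} \approx 2470.3$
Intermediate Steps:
$- 393 \left(\frac{80}{-19} + \frac{64}{-73}\right) + 471 = - 393 \left(80 \left(- \frac{1}{19}\right) + 64 \left(- \frac{1}{73}\right)\right) + 471 = - 393 \left(- \frac{80}{19} - \frac{64}{73}\right) + 471 = \left(-393\right) \left(- \frac{7056}{1387}\right) + 471 = \frac{2773008}{1387} + 471 = \frac{3426285}{1387}$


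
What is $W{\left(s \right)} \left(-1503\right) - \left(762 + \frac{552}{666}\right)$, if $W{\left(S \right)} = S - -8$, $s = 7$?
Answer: $- \frac{2587169}{111} \approx -23308.0$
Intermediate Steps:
$W{\left(S \right)} = 8 + S$ ($W{\left(S \right)} = S + 8 = 8 + S$)
$W{\left(s \right)} \left(-1503\right) - \left(762 + \frac{552}{666}\right) = \left(8 + 7\right) \left(-1503\right) - \left(762 + \frac{552}{666}\right) = 15 \left(-1503\right) - \frac{84674}{111} = -22545 - \frac{84674}{111} = - \frac{2587169}{111}$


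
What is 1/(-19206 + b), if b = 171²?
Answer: 1/10035 ≈ 9.9651e-5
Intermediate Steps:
b = 29241
1/(-19206 + b) = 1/(-19206 + 29241) = 1/10035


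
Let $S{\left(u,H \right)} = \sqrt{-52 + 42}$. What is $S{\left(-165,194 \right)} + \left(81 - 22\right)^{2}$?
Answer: $3481 + i \sqrt{10} \approx 3481.0 + 3.1623 i$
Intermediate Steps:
$S{\left(u,H \right)} = i \sqrt{10}$ ($S{\left(u,H \right)} = \sqrt{-10} = i \sqrt{10}$)
$S{\left(-165,194 \right)} + \left(81 - 22\right)^{2} = i \sqrt{10} + \left(81 - 22\right)^{2} = i \sqrt{10} + 59^{2} = i \sqrt{10} + 3481 = 3481 + i \sqrt{10}$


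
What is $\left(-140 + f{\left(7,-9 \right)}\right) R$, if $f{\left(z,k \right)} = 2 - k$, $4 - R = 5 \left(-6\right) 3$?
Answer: $-12126$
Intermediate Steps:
$R = 94$ ($R = 4 - 5 \left(-6\right) 3 = 4 - \left(-30\right) 3 = 4 - -90 = 4 + 90 = 94$)
$\left(-140 + f{\left(7,-9 \right)}\right) R = \left(-140 + \left(2 - -9\right)\right) 94 = \left(-140 + \left(2 + 9\right)\right) 94 = \left(-140 + 11\right) 94 = \left(-129\right) 94 = -12126$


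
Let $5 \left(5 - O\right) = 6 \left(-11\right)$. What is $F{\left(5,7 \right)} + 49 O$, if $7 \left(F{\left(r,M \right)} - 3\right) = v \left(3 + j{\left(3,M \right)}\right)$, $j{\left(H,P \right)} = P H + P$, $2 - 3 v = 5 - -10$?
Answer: $\frac{91939}{105} \approx 875.61$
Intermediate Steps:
$v = - \frac{13}{3}$ ($v = \frac{2}{3} - \frac{5 - -10}{3} = \frac{2}{3} - \frac{5 + 10}{3} = \frac{2}{3} - 5 = - \frac{13}{3} \approx -4.3333$)
$j{\left(H,P \right)} = P + H P$ ($j{\left(H,P \right)} = H P + P = P + H P$)
$F{\left(r,M \right)} = \frac{8}{7} - \frac{52 M}{21}$ ($F{\left(r,M \right)} = 3 + \frac{\left(- \frac{13}{3}\right) \left(3 + M \left(1 + 3\right)\right)}{7} = 3 + \frac{\left(- \frac{13}{3}\right) \left(3 + M 4\right)}{7} = 3 + \frac{\left(- \frac{13}{3}\right) \left(3 + 4 M\right)}{7} = 3 + \frac{-13 - \frac{52 M}{3}}{7} = 3 - \left(\frac{13}{7} + \frac{52 M}{21}\right) = \frac{8}{7} - \frac{52 M}{21}$)
$O = \frac{91}{5}$ ($O = 5 - \frac{6 \left(-11\right)}{5} = 5 - - \frac{66}{5} = 5 + \frac{66}{5} = \frac{91}{5} \approx 18.2$)
$F{\left(5,7 \right)} + 49 O = \left(\frac{8}{7} - \frac{52}{3}\right) + 49 \cdot \frac{91}{5} = \left(\frac{8}{7} - \frac{52}{3}\right) + \frac{4459}{5} = - \frac{340}{21} + \frac{4459}{5} = \frac{91939}{105}$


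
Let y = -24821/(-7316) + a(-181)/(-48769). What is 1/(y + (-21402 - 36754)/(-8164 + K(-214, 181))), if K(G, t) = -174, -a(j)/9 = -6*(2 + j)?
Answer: 1487474202676/15716228063357 ≈ 0.094646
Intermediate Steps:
a(j) = 108 + 54*j (a(j) = -(-54)*(2 + j) = -9*(-12 - 6*j) = 108 + 54*j)
y = 1281211805/356794004 (y = -24821/(-7316) + (108 + 54*(-181))/(-48769) = -24821*(-1/7316) + (108 - 9774)*(-1/48769) = 24821/7316 - 9666*(-1/48769) = 24821/7316 + 9666/48769 = 1281211805/356794004 ≈ 3.5909)
1/(y + (-21402 - 36754)/(-8164 + K(-214, 181))) = 1/(1281211805/356794004 + (-21402 - 36754)/(-8164 - 174)) = 1/(1281211805/356794004 - 58156/(-8338)) = 1/(1281211805/356794004 - 58156*(-1/8338)) = 1/(1281211805/356794004 + 29078/4169) = 1/(15716228063357/1487474202676) = 1487474202676/15716228063357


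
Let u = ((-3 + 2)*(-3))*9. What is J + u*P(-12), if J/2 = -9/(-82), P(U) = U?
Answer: -13275/41 ≈ -323.78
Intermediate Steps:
J = 9/41 (J = 2*(-9/(-82)) = 2*(-9*(-1/82)) = 2*(9/82) = 9/41 ≈ 0.21951)
u = 27 (u = -1*(-3)*9 = 3*9 = 27)
J + u*P(-12) = 9/41 + 27*(-12) = 9/41 - 324 = -13275/41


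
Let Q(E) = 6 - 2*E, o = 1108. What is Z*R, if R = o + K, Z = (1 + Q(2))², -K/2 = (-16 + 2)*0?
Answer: 9972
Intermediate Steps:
K = 0 (K = -2*(-16 + 2)*0 = -(-28)*0 = -2*0 = 0)
Z = 9 (Z = (1 + (6 - 2*2))² = (1 + (6 - 4))² = (1 + 2)² = 3² = 9)
R = 1108 (R = 1108 + 0 = 1108)
Z*R = 9*1108 = 9972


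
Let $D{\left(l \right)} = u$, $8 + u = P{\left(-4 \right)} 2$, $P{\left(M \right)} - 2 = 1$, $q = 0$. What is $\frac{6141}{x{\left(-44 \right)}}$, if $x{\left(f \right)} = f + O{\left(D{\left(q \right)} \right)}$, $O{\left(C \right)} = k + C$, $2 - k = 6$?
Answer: $- \frac{6141}{50} \approx -122.82$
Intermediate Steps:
$k = -4$ ($k = 2 - 6 = -4$)
$P{\left(M \right)} = 3$ ($P{\left(M \right)} = 2 + 1 = 3$)
$u = -2$ ($u = -8 + 3 \cdot 2 = -8 + 6 = -2$)
$D{\left(l \right)} = -2$
$O{\left(C \right)} = -4 + C$
$x{\left(f \right)} = -6 + f$ ($x{\left(f \right)} = f - 6 = -6 + f$)
$\frac{6141}{x{\left(-44 \right)}} = \frac{6141}{-6 - 44} = \frac{6141}{-50} = 6141 \left(- \frac{1}{50}\right) = - \frac{6141}{50}$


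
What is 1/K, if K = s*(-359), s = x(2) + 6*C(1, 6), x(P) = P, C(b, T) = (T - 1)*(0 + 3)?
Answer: -1/33028 ≈ -3.0277e-5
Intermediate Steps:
C(b, T) = -3 + 3*T (C(b, T) = (-1 + T)*3 = -3 + 3*T)
s = 92 (s = 2 + 6*(-3 + 3*6) = 2 + 6*(-3 + 18) = 2 + 6*15 = 2 + 90 = 92)
K = -33028 (K = 92*(-359) = -33028)
1/K = 1/(-33028) = -1/33028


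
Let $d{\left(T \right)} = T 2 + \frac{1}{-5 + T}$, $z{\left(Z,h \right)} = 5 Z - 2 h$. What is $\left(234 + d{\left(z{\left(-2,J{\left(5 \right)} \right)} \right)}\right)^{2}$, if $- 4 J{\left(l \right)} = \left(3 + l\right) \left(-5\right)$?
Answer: $\frac{37075921}{1225} \approx 30266.0$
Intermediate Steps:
$J{\left(l \right)} = \frac{15}{4} + \frac{5 l}{4}$ ($J{\left(l \right)} = - \frac{\left(3 + l\right) \left(-5\right)}{4} = - \frac{-15 - 5 l}{4} = \frac{15}{4} + \frac{5 l}{4}$)
$z{\left(Z,h \right)} = - 2 h + 5 Z$
$d{\left(T \right)} = \frac{1}{-5 + T} + 2 T$ ($d{\left(T \right)} = 2 T + \frac{1}{-5 + T} = \frac{1}{-5 + T} + 2 T$)
$\left(234 + d{\left(z{\left(-2,J{\left(5 \right)} \right)} \right)}\right)^{2} = \left(234 + \frac{1 - 10 \left(- 2 \left(\frac{15}{4} + \frac{5}{4} \cdot 5\right) + 5 \left(-2\right)\right) + 2 \left(- 2 \left(\frac{15}{4} + \frac{5}{4} \cdot 5\right) + 5 \left(-2\right)\right)^{2}}{-5 + \left(- 2 \left(\frac{15}{4} + \frac{5}{4} \cdot 5\right) + 5 \left(-2\right)\right)}\right)^{2} = \left(234 + \frac{1 - 10 \left(- 2 \left(\frac{15}{4} + \frac{25}{4}\right) - 10\right) + 2 \left(- 2 \left(\frac{15}{4} + \frac{25}{4}\right) - 10\right)^{2}}{-5 - \left(10 + 2 \left(\frac{15}{4} + \frac{25}{4}\right)\right)}\right)^{2} = \left(234 + \frac{1 - 10 \left(\left(-2\right) 10 - 10\right) + 2 \left(\left(-2\right) 10 - 10\right)^{2}}{-5 - 30}\right)^{2} = \left(234 + \frac{1 - 10 \left(-20 - 10\right) + 2 \left(-20 - 10\right)^{2}}{-5 - 30}\right)^{2} = \left(234 + \frac{1 - -300 + 2 \left(-30\right)^{2}}{-5 - 30}\right)^{2} = \left(234 + \frac{1 + 300 + 2 \cdot 900}{-35}\right)^{2} = \left(234 - \frac{1 + 300 + 1800}{35}\right)^{2} = \left(234 - \frac{2101}{35}\right)^{2} = \left(\frac{6089}{35}\right)^{2} = \frac{37075921}{1225}$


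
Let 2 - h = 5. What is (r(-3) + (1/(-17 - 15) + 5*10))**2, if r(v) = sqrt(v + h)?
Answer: 2550657/1024 + 1599*I*sqrt(6)/16 ≈ 2490.9 + 244.8*I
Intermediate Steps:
h = -3 (h = 2 - 1*5 = 2 - 5 = -3)
r(v) = sqrt(-3 + v) (r(v) = sqrt(v - 3) = sqrt(-3 + v))
(r(-3) + (1/(-17 - 15) + 5*10))**2 = (sqrt(-3 - 3) + (1/(-17 - 15) + 5*10))**2 = (sqrt(-6) + (1/(-32) + 50))**2 = (I*sqrt(6) + (-1/32 + 50))**2 = (I*sqrt(6) + 1599/32)**2 = (1599/32 + I*sqrt(6))**2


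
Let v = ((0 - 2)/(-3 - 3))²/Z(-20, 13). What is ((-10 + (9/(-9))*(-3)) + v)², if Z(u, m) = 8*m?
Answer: 42915601/876096 ≈ 48.985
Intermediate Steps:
v = 1/936 (v = ((0 - 2)/(-3 - 3))²/((8*13)) = (-2/(-6))²/104 = (-2*(-⅙))²*(1/104) = (⅓)²*(1/104) = (⅑)*(1/104) = 1/936 ≈ 0.0010684)
((-10 + (9/(-9))*(-3)) + v)² = ((-10 + (9/(-9))*(-3)) + 1/936)² = ((-10 + (9*(-⅑))*(-3)) + 1/936)² = ((-10 - 1*(-3)) + 1/936)² = ((-10 + 3) + 1/936)² = (-7 + 1/936)² = (-6551/936)² = 42915601/876096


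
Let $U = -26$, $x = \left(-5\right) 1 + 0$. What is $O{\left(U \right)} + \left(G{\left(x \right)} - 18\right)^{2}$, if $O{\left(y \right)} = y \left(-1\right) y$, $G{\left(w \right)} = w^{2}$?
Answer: $-627$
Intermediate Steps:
$x = -5$ ($x = -5 + 0 = -5$)
$O{\left(y \right)} = - y^{2}$ ($O{\left(y \right)} = - y y = - y^{2}$)
$O{\left(U \right)} + \left(G{\left(x \right)} - 18\right)^{2} = - \left(-26\right)^{2} + \left(\left(-5\right)^{2} - 18\right)^{2} = \left(-1\right) 676 + \left(25 - 18\right)^{2} = -676 + 7^{2} = -676 + 49 = -627$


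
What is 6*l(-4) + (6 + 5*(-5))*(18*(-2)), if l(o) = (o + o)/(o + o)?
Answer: 690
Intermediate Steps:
l(o) = 1 (l(o) = (2*o)/((2*o)) = (2*o)*(1/(2*o)) = 1)
6*l(-4) + (6 + 5*(-5))*(18*(-2)) = 6*1 + (6 + 5*(-5))*(18*(-2)) = 6 + (6 - 25)*(-36) = 6 - 19*(-36) = 6 + 684 = 690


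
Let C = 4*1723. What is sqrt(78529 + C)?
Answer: sqrt(85421) ≈ 292.27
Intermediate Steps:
C = 6892
sqrt(78529 + C) = sqrt(78529 + 6892) = sqrt(85421)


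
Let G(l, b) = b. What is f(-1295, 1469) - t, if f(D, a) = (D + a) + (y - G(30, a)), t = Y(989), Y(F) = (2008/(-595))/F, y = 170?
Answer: -662009867/588455 ≈ -1125.0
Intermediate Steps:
Y(F) = -2008/(595*F) (Y(F) = (2008*(-1/595))/F = -2008/(595*F))
t = -2008/588455 (t = -2008/595/989 = -2008/595*1/989 = -2008/588455 ≈ -0.0034123)
f(D, a) = 170 + D (f(D, a) = (D + a) + (170 - a) = 170 + D)
f(-1295, 1469) - t = (170 - 1295) - 1*(-2008/588455) = -1125 + 2008/588455 = -662009867/588455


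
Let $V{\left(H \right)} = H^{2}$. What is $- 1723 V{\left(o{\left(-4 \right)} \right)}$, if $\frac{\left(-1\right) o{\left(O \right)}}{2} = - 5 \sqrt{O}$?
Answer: $689200$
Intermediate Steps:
$o{\left(O \right)} = 10 \sqrt{O}$ ($o{\left(O \right)} = - 2 \left(- 5 \sqrt{O}\right) = 10 \sqrt{O}$)
$- 1723 V{\left(o{\left(-4 \right)} \right)} = - 1723 \left(10 \sqrt{-4}\right)^{2} = - 1723 \left(10 \cdot 2 i\right)^{2} = - 1723 \left(20 i\right)^{2} = \left(-1723\right) \left(-400\right) = 689200$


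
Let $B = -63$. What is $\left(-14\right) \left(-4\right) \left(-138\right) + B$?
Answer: $-7791$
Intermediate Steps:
$\left(-14\right) \left(-4\right) \left(-138\right) + B = \left(-14\right) \left(-4\right) \left(-138\right) - 63 = 56 \left(-138\right) - 63 = -7728 - 63 = -7791$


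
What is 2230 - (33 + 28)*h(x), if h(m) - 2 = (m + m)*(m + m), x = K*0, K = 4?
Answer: 2108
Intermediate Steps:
x = 0 (x = 4*0 = 0)
h(m) = 2 + 4*m² (h(m) = 2 + (m + m)*(m + m) = 2 + (2*m)*(2*m) = 2 + 4*m²)
2230 - (33 + 28)*h(x) = 2230 - (33 + 28)*(2 + 4*0²) = 2230 - 61*(2 + 4*0) = 2230 - 61*(2 + 0) = 2230 - 61*2 = 2230 - 1*122 = 2230 - 122 = 2108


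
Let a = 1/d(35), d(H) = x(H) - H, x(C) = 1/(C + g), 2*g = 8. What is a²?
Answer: 1521/1860496 ≈ 0.00081752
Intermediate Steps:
g = 4 (g = (½)*8 = 4)
x(C) = 1/(4 + C) (x(C) = 1/(C + 4) = 1/(4 + C))
d(H) = 1/(4 + H) - H
a = -39/1364 (a = 1/((1 - 1*35*(4 + 35))/(4 + 35)) = 1/((1 - 1*35*39)/39) = 1/((1 - 1365)/39) = 1/((1/39)*(-1364)) = 1/(-1364/39) = -39/1364 ≈ -0.028592)
a² = (-39/1364)² = 1521/1860496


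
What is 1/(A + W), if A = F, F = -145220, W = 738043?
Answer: 1/592823 ≈ 1.6868e-6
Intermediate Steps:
A = -145220
1/(A + W) = 1/(-145220 + 738043) = 1/592823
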